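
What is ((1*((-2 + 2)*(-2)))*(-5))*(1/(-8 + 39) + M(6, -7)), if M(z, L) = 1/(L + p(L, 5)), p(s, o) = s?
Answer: 0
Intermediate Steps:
M(z, L) = 1/(2*L) (M(z, L) = 1/(L + L) = 1/(2*L))
((1*((-2 + 2)*(-2)))*(-5))*(1/(-8 + 39) + M(6, -7)) = ((1*((-2 + 2)*(-2)))*(-5))*(1/(-8 + 39) + (1/2)/(-7)) = ((1*(0*(-2)))*(-5))*(1/31 + (1/2)*(-1/7)) = ((1*0)*(-5))*(1/31 - 1/14) = (0*(-5))*(-17/434) = 0*(-17/434) = 0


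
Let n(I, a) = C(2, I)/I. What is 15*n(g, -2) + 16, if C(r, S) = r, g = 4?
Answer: 47/2 ≈ 23.500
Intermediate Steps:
n(I, a) = 2/I
15*n(g, -2) + 16 = 15*(2/4) + 16 = 15*(2*(1/4)) + 16 = 15*(1/2) + 16 = 15/2 + 16 = 47/2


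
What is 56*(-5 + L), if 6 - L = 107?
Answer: -5936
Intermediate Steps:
L = -101 (L = 6 - 1*107 = 6 - 107 = -101)
56*(-5 + L) = 56*(-5 - 101) = 56*(-106) = -5936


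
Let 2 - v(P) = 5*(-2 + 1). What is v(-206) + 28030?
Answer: 28037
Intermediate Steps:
v(P) = 7 (v(P) = 2 - 5*(-2 + 1) = 2 - 5*(-1) = 2 - 1*(-5) = 2 + 5 = 7)
v(-206) + 28030 = 7 + 28030 = 28037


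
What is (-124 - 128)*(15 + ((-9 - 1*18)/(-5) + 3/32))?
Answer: -206577/40 ≈ -5164.4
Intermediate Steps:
(-124 - 128)*(15 + ((-9 - 1*18)/(-5) + 3/32)) = -252*(15 + ((-9 - 18)*(-⅕) + 3*(1/32))) = -252*(15 + (-27*(-⅕) + 3/32)) = -252*(15 + (27/5 + 3/32)) = -252*(15 + 879/160) = -252*3279/160 = -206577/40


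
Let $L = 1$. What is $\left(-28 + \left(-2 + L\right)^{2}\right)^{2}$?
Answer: $729$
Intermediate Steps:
$\left(-28 + \left(-2 + L\right)^{2}\right)^{2} = \left(-28 + \left(-2 + 1\right)^{2}\right)^{2} = \left(-28 + \left(-1\right)^{2}\right)^{2} = \left(-28 + 1\right)^{2} = \left(-27\right)^{2} = 729$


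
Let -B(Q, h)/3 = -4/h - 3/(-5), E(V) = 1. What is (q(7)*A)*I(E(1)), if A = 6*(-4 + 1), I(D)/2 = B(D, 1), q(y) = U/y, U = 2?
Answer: -3672/35 ≈ -104.91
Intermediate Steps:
B(Q, h) = -9/5 + 12/h (B(Q, h) = -3*(-4/h - 3/(-5)) = -3*(-4/h - 3*(-1/5)) = -3*(-4/h + 3/5) = -3*(3/5 - 4/h) = -9/5 + 12/h)
q(y) = 2/y
I(D) = 102/5 (I(D) = 2*(-9/5 + 12/1) = 2*(-9/5 + 12*1) = 2*(-9/5 + 12) = 2*(51/5) = 102/5)
A = -18 (A = 6*(-3) = -18)
(q(7)*A)*I(E(1)) = ((2/7)*(-18))*(102/5) = -36/7*102/5 = -3672/35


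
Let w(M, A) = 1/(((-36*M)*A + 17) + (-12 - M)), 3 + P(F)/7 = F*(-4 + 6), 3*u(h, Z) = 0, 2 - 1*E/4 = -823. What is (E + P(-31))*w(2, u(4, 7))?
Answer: 2845/3 ≈ 948.33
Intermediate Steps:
E = 3300 (E = 8 - 4*(-823) = 8 + 3292 = 3300)
u(h, Z) = 0 (u(h, Z) = (1/3)*0 = 0)
P(F) = -21 + 14*F (P(F) = -21 + 7*(F*(-4 + 6)) = -21 + 7*(F*2) = -21 + 7*(2*F) = -21 + 14*F)
w(M, A) = 1/(5 - M - 36*A*M) (w(M, A) = 1/((-36*A*M + 17) + (-12 - M)) = 1/((17 - 36*A*M) + (-12 - M)) = 1/(5 - M - 36*A*M))
(E + P(-31))*w(2, u(4, 7)) = (3300 + (-21 + 14*(-31)))*(-1/(-5 + 2 + 36*0*2)) = (3300 + (-21 - 434))*(-1/(-5 + 2 + 0)) = (3300 - 455)*(-1/(-3)) = 2845*(-1*(-1/3)) = 2845*(1/3) = 2845/3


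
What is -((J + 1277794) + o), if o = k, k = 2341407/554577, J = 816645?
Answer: -387176679570/184859 ≈ -2.0944e+6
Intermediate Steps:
k = 780469/184859 (k = 2341407*(1/554577) = 780469/184859 ≈ 4.2220)
o = 780469/184859 ≈ 4.2220
-((J + 1277794) + o) = -((816645 + 1277794) + 780469/184859) = -(2094439 + 780469/184859) = -1*387176679570/184859 = -387176679570/184859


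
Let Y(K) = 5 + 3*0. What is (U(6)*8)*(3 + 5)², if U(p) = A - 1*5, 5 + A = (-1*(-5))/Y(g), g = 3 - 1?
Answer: -4608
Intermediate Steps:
g = 2
Y(K) = 5 (Y(K) = 5 + 0 = 5)
A = -4 (A = -5 - 1*(-5)/5 = -5 + 5*(⅕) = -5 + 1 = -4)
U(p) = -9 (U(p) = -4 - 1*5 = -4 - 5 = -9)
(U(6)*8)*(3 + 5)² = (-9*8)*(3 + 5)² = -72*8² = -72*64 = -4608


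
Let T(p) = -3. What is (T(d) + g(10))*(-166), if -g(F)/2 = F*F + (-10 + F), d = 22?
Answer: 33698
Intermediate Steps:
g(F) = 20 - 2*F - 2*F² (g(F) = -2*(F*F + (-10 + F)) = -2*(F² + (-10 + F)) = -2*(-10 + F + F²) = 20 - 2*F - 2*F²)
(T(d) + g(10))*(-166) = (-3 + (20 - 2*10 - 2*10²))*(-166) = (-3 + (20 - 20 - 2*100))*(-166) = (-3 + (20 - 20 - 200))*(-166) = (-3 - 200)*(-166) = -203*(-166) = 33698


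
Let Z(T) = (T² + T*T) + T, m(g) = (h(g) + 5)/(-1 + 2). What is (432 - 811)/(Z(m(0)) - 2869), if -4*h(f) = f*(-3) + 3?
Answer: 3032/22629 ≈ 0.13399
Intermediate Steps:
h(f) = -¾ + 3*f/4 (h(f) = -(f*(-3) + 3)/4 = -(-3*f + 3)/4 = -(3 - 3*f)/4 = -¾ + 3*f/4)
m(g) = 17/4 + 3*g/4 (m(g) = ((-¾ + 3*g/4) + 5)/(-1 + 2) = (17/4 + 3*g/4)/1 = (17/4 + 3*g/4)*1 = 17/4 + 3*g/4)
Z(T) = T + 2*T² (Z(T) = (T² + T²) + T = 2*T² + T = T + 2*T²)
(432 - 811)/(Z(m(0)) - 2869) = (432 - 811)/((17/4 + (¾)*0)*(1 + 2*(17/4 + (¾)*0)) - 2869) = -379/((17/4 + 0)*(1 + 2*(17/4 + 0)) - 2869) = -379/(17*(1 + 2*(17/4))/4 - 2869) = -379/(17*(1 + 17/2)/4 - 2869) = -379/((17/4)*(19/2) - 2869) = -379/(323/8 - 2869) = -379/(-22629/8) = -379*(-8/22629) = 3032/22629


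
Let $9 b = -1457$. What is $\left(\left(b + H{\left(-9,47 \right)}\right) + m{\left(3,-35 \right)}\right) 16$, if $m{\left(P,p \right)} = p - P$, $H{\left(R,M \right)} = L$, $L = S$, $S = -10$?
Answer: $- \frac{30224}{9} \approx -3358.2$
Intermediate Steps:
$L = -10$
$b = - \frac{1457}{9}$ ($b = \frac{1}{9} \left(-1457\right) = - \frac{1457}{9} \approx -161.89$)
$H{\left(R,M \right)} = -10$
$\left(\left(b + H{\left(-9,47 \right)}\right) + m{\left(3,-35 \right)}\right) 16 = \left(\left(- \frac{1457}{9} - 10\right) - 38\right) 16 = \left(- \frac{1547}{9} - 38\right) 16 = \left(- \frac{1889}{9}\right) 16 = - \frac{30224}{9}$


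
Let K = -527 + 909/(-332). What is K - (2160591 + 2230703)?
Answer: -1458085481/332 ≈ -4.3918e+6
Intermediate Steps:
K = -175873/332 (K = -527 + 909*(-1/332) = -527 - 909/332 = -175873/332 ≈ -529.74)
K - (2160591 + 2230703) = -175873/332 - (2160591 + 2230703) = -175873/332 - 1*4391294 = -175873/332 - 4391294 = -1458085481/332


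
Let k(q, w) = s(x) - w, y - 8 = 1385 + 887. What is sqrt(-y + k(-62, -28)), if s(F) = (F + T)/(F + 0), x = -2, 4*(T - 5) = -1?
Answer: 3*I*sqrt(4006)/4 ≈ 47.47*I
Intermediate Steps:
y = 2280 (y = 8 + (1385 + 887) = 8 + 2272 = 2280)
T = 19/4 (T = 5 + (1/4)*(-1) = 5 - 1/4 = 19/4 ≈ 4.7500)
s(F) = (19/4 + F)/F (s(F) = (F + 19/4)/(F + 0) = (19/4 + F)/F)
k(q, w) = -11/8 - w (k(q, w) = (19/4 - 2)/(-2) - w = -1/2*11/4 - w = -11/8 - w)
sqrt(-y + k(-62, -28)) = sqrt(-1*2280 + (-11/8 - 1*(-28))) = sqrt(-2280 + (-11/8 + 28)) = sqrt(-2280 + 213/8) = sqrt(-18027/8) = 3*I*sqrt(4006)/4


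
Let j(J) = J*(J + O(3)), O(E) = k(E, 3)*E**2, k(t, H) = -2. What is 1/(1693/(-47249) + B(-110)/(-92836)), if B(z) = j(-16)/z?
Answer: -60313112255/2157893103 ≈ -27.950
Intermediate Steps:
O(E) = -2*E**2
j(J) = J*(-18 + J) (j(J) = J*(J - 2*3**2) = J*(J - 2*9) = J*(J - 18) = J*(-18 + J))
B(z) = 544/z (B(z) = (-16*(-18 - 16))/z = (-16*(-34))/z = 544/z)
1/(1693/(-47249) + B(-110)/(-92836)) = 1/(1693/(-47249) + (544/(-110))/(-92836)) = 1/(1693*(-1/47249) + (544*(-1/110))*(-1/92836)) = 1/(-1693/47249 - 272/55*(-1/92836)) = 1/(-1693/47249 + 68/1276495) = 1/(-2157893103/60313112255) = -60313112255/2157893103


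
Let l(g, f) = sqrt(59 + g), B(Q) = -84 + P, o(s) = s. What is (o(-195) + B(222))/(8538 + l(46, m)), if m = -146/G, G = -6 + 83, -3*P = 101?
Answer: -2669548/72897339 + 938*sqrt(105)/218692017 ≈ -0.036577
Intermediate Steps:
P = -101/3 (P = -1/3*101 = -101/3 ≈ -33.667)
G = 77
B(Q) = -353/3 (B(Q) = -84 - 101/3 = -353/3)
m = -146/77 ≈ -1.8961
(o(-195) + B(222))/(8538 + l(46, m)) = (-195 - 353/3)/(8538 + sqrt(59 + 46)) = -938/(3*(8538 + sqrt(105)))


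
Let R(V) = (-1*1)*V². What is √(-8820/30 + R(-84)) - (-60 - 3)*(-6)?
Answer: -378 + 35*I*√6 ≈ -378.0 + 85.732*I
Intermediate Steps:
R(V) = -V²
√(-8820/30 + R(-84)) - (-60 - 3)*(-6) = √(-8820/30 - 1*(-84)²) - (-60 - 3)*(-6) = √(-8820*1/30 - 1*7056) - (-63)*(-6) = √(-294 - 7056) - 1*378 = √(-7350) - 378 = 35*I*√6 - 378 = -378 + 35*I*√6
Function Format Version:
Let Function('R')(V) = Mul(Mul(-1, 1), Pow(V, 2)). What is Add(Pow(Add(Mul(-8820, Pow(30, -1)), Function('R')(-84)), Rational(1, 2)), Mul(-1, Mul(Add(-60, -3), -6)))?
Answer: Add(-378, Mul(35, I, Pow(6, Rational(1, 2)))) ≈ Add(-378.00, Mul(85.732, I))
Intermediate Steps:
Function('R')(V) = Mul(-1, Pow(V, 2))
Add(Pow(Add(Mul(-8820, Pow(30, -1)), Function('R')(-84)), Rational(1, 2)), Mul(-1, Mul(Add(-60, -3), -6))) = Add(Pow(Add(Mul(-8820, Pow(30, -1)), Mul(-1, Pow(-84, 2))), Rational(1, 2)), Mul(-1, Mul(Add(-60, -3), -6))) = Add(Pow(Add(Mul(-8820, Rational(1, 30)), Mul(-1, 7056)), Rational(1, 2)), Mul(-1, Mul(-63, -6))) = Add(Pow(Add(-294, -7056), Rational(1, 2)), Mul(-1, 378)) = Add(Pow(-7350, Rational(1, 2)), -378) = Add(Mul(35, I, Pow(6, Rational(1, 2))), -378) = Add(-378, Mul(35, I, Pow(6, Rational(1, 2))))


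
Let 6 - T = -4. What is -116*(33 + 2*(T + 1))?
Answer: -6380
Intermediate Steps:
T = 10 (T = 6 - 1*(-4) = 6 + 4 = 10)
-116*(33 + 2*(T + 1)) = -116*(33 + 2*(10 + 1)) = -116*(33 + 2*11) = -116*(33 + 22) = -116*55 = -6380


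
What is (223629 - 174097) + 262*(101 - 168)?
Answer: 31978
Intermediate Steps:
(223629 - 174097) + 262*(101 - 168) = 49532 + 262*(-67) = 49532 - 17554 = 31978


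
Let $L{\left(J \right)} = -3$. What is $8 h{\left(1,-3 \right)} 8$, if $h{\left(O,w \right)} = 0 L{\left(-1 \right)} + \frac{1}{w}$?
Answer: $- \frac{64}{3} \approx -21.333$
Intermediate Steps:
$h{\left(O,w \right)} = \frac{1}{w}$ ($h{\left(O,w \right)} = 0 \left(-3\right) + \frac{1}{w} = 0 + \frac{1}{w} = \frac{1}{w}$)
$8 h{\left(1,-3 \right)} 8 = \frac{8}{-3} \cdot 8 = 8 \left(- \frac{1}{3}\right) 8 = \left(- \frac{8}{3}\right) 8 = - \frac{64}{3}$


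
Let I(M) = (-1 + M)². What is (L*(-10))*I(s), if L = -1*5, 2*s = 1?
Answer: 25/2 ≈ 12.500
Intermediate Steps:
s = ½ (s = (½)*1 = ½ ≈ 0.50000)
L = -5
(L*(-10))*I(s) = (-5*(-10))*(-1 + ½)² = 50*(-½)² = 50*(¼) = 25/2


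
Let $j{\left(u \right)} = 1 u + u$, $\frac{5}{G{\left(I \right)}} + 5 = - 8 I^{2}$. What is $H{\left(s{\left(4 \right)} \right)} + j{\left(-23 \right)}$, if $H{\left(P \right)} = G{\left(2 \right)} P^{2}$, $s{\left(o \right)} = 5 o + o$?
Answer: $- \frac{4582}{37} \approx -123.84$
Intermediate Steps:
$G{\left(I \right)} = \frac{5}{-5 - 8 I^{2}}$
$j{\left(u \right)} = 2 u$ ($j{\left(u \right)} = u + u = 2 u$)
$s{\left(o \right)} = 6 o$
$H{\left(P \right)} = - \frac{5 P^{2}}{37}$ ($H{\left(P \right)} = - \frac{5}{5 + 8 \cdot 2^{2}} P^{2} = - \frac{5}{5 + 8 \cdot 4} P^{2} = - \frac{5}{5 + 32} P^{2} = - \frac{5}{37} P^{2} = \left(-5\right) \frac{1}{37} P^{2} = - \frac{5 P^{2}}{37}$)
$H{\left(s{\left(4 \right)} \right)} + j{\left(-23 \right)} = - \frac{5 \left(6 \cdot 4\right)^{2}}{37} + 2 \left(-23\right) = - \frac{5 \cdot 24^{2}}{37} - 46 = \left(- \frac{5}{37}\right) 576 - 46 = - \frac{2880}{37} - 46 = - \frac{4582}{37}$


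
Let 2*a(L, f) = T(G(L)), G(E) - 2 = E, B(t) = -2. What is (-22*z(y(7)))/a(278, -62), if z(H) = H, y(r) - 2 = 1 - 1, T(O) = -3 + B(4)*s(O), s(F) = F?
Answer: 88/563 ≈ 0.15631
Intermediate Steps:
G(E) = 2 + E
T(O) = -3 - 2*O
y(r) = 2 (y(r) = 2 + (1 - 1) = 2 + 0 = 2)
a(L, f) = -7/2 - L (a(L, f) = (-3 - 2*(2 + L))/2 = (-3 + (-4 - 2*L))/2 = (-7 - 2*L)/2 = -7/2 - L)
(-22*z(y(7)))/a(278, -62) = (-22*2)/(-7/2 - 1*278) = -44/(-7/2 - 278) = -44/(-563/2) = -44*(-2/563) = 88/563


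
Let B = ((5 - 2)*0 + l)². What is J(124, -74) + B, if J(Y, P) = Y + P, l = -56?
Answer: 3186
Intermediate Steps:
B = 3136 (B = ((5 - 2)*0 - 56)² = (3*0 - 56)² = (0 - 56)² = (-56)² = 3136)
J(Y, P) = P + Y
J(124, -74) + B = (-74 + 124) + 3136 = 50 + 3136 = 3186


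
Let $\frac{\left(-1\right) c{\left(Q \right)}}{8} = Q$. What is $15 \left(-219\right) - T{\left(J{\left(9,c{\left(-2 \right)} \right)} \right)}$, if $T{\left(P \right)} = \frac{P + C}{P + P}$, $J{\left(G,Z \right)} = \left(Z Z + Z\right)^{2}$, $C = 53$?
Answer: $- \frac{486148917}{147968} \approx -3285.5$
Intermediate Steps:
$c{\left(Q \right)} = - 8 Q$
$J{\left(G,Z \right)} = \left(Z + Z^{2}\right)^{2}$ ($J{\left(G,Z \right)} = \left(Z^{2} + Z\right)^{2} = \left(Z + Z^{2}\right)^{2}$)
$T{\left(P \right)} = \frac{53 + P}{2 P}$ ($T{\left(P \right)} = \frac{P + 53}{P + P} = \frac{53 + P}{2 P}$)
$15 \left(-219\right) - T{\left(J{\left(9,c{\left(-2 \right)} \right)} \right)} = 15 \left(-219\right) - \frac{53 + \left(\left(-8\right) \left(-2\right)\right)^{2} \left(1 - -16\right)^{2}}{2 \left(\left(-8\right) \left(-2\right)\right)^{2} \left(1 - -16\right)^{2}} = -3285 - \frac{53 + 16^{2} \left(1 + 16\right)^{2}}{2 \cdot 16^{2} \left(1 + 16\right)^{2}} = -3285 - \frac{53 + 256 \cdot 17^{2}}{2 \cdot 256 \cdot 17^{2}} = -3285 - \frac{53 + 256 \cdot 289}{2 \cdot 256 \cdot 289} = -3285 - \frac{53 + 73984}{2 \cdot 73984} = -3285 - \frac{1}{2} \cdot \frac{1}{73984} \cdot 74037 = -3285 - \frac{74037}{147968} = - \frac{486148917}{147968}$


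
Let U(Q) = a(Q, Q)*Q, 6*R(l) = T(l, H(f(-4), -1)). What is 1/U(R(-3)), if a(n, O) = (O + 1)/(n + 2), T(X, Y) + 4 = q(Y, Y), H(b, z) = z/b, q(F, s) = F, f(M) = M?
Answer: -88/15 ≈ -5.8667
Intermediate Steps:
T(X, Y) = -4 + Y
a(n, O) = (1 + O)/(2 + n)
R(l) = -5/8 (R(l) = (-4 - 1/(-4))/6 = (-4 - 1*(-¼))/6 = (-4 + ¼)/6 = (⅙)*(-15/4) = -5/8)
U(Q) = Q*(1 + Q)/(2 + Q) (U(Q) = ((1 + Q)/(2 + Q))*Q = Q*(1 + Q)/(2 + Q))
1/U(R(-3)) = 1/(-5*(1 - 5/8)/(8*(2 - 5/8))) = 1/(-5/8*3/8/11/8) = 1/(-5/8*8/11*3/8) = 1/(-15/88) = -88/15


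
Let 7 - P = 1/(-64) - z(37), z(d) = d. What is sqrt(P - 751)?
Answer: I*sqrt(45247)/8 ≈ 26.589*I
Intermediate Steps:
P = 2817/64 (P = 7 - (1/(-64) - 1*37) = 7 - (-1/64 - 37) = 7 - 1*(-2369/64) = 7 + 2369/64 = 2817/64 ≈ 44.016)
sqrt(P - 751) = sqrt(2817/64 - 751) = sqrt(-45247/64) = I*sqrt(45247)/8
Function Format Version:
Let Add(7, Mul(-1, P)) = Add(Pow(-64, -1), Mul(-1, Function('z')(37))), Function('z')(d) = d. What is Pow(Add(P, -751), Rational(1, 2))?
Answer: Mul(Rational(1, 8), I, Pow(45247, Rational(1, 2))) ≈ Mul(26.589, I)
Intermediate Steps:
P = Rational(2817, 64) (P = Add(7, Mul(-1, Add(Pow(-64, -1), Mul(-1, 37)))) = Add(7, Mul(-1, Add(Rational(-1, 64), -37))) = Add(7, Mul(-1, Rational(-2369, 64))) = Add(7, Rational(2369, 64)) = Rational(2817, 64) ≈ 44.016)
Pow(Add(P, -751), Rational(1, 2)) = Pow(Add(Rational(2817, 64), -751), Rational(1, 2)) = Pow(Rational(-45247, 64), Rational(1, 2)) = Mul(Rational(1, 8), I, Pow(45247, Rational(1, 2)))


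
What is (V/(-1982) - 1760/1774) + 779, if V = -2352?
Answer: 684925275/879017 ≈ 779.19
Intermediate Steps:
(V/(-1982) - 1760/1774) + 779 = (-2352/(-1982) - 1760/1774) + 779 = (-2352*(-1/1982) - 1760*1/1774) + 779 = (1176/991 - 880/887) + 779 = 171032/879017 + 779 = 684925275/879017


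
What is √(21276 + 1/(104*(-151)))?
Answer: √1311748457578/7852 ≈ 145.86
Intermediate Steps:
√(21276 + 1/(104*(-151))) = √(21276 + 1/(-15704)) = √(21276 - 1/15704) = √(334118303/15704) = √1311748457578/7852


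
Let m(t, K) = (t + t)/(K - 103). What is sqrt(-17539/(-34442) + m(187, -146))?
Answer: I*sqrt(73017389689626)/8576058 ≈ 0.99638*I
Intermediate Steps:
m(t, K) = 2*t/(-103 + K) (m(t, K) = (2*t)/(-103 + K) = 2*t/(-103 + K))
sqrt(-17539/(-34442) + m(187, -146)) = sqrt(-17539/(-34442) + 2*187/(-103 - 146)) = sqrt(-17539*(-1/34442) + 2*187/(-249)) = sqrt(17539/34442 + 2*187*(-1/249)) = sqrt(17539/34442 - 374/249) = sqrt(-8514097/8576058) = I*sqrt(73017389689626)/8576058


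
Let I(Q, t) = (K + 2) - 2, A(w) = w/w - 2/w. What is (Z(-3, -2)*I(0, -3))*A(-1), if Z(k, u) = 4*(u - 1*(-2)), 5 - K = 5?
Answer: 0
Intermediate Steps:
K = 0 (K = 5 - 1*5 = 5 - 5 = 0)
A(w) = 1 - 2/w
I(Q, t) = 0 (I(Q, t) = (0 + 2) - 2 = 2 - 2 = 0)
Z(k, u) = 8 + 4*u (Z(k, u) = 4*(u + 2) = 4*(2 + u) = 8 + 4*u)
(Z(-3, -2)*I(0, -3))*A(-1) = ((8 + 4*(-2))*0)*((-2 - 1)/(-1)) = ((8 - 8)*0)*(-1*(-3)) = (0*0)*3 = 0*3 = 0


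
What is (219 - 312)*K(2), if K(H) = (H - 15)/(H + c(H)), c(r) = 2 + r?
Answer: 403/2 ≈ 201.50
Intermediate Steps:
K(H) = (-15 + H)/(2 + 2*H) (K(H) = (H - 15)/(H + (2 + H)) = (-15 + H)/(2 + 2*H))
(219 - 312)*K(2) = (219 - 312)*((-15 + 2)/(2*(1 + 2))) = -93*(-13)/(2*3) = -93*(-13/6) = 403/2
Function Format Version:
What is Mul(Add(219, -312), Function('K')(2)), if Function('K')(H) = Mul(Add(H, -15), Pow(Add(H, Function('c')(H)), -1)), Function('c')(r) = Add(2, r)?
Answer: Rational(403, 2) ≈ 201.50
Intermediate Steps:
Function('K')(H) = Mul(Pow(Add(2, Mul(2, H)), -1), Add(-15, H)) (Function('K')(H) = Mul(Add(H, -15), Pow(Add(H, Add(2, H)), -1)) = Mul(Add(-15, H), Pow(Add(2, Mul(2, H)), -1)) = Mul(Pow(Add(2, Mul(2, H)), -1), Add(-15, H)))
Mul(Add(219, -312), Function('K')(2)) = Mul(Add(219, -312), Mul(Rational(1, 2), Pow(Add(1, 2), -1), Add(-15, 2))) = Mul(-93, Mul(Rational(1, 2), Pow(3, -1), -13)) = Mul(-93, Mul(Rational(1, 2), Rational(1, 3), -13)) = Mul(-93, Rational(-13, 6)) = Rational(403, 2)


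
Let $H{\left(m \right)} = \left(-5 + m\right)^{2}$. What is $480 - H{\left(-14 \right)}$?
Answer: $119$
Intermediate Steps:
$480 - H{\left(-14 \right)} = 480 - \left(-5 - 14\right)^{2} = 480 - \left(-19\right)^{2} = 480 - 361 = 119$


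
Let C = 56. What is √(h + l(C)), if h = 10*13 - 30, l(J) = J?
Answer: 2*√39 ≈ 12.490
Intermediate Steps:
h = 100 (h = 130 - 30 = 100)
√(h + l(C)) = √(100 + 56) = √156 = 2*√39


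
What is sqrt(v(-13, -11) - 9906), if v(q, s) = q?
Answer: I*sqrt(9919) ≈ 99.594*I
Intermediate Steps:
sqrt(v(-13, -11) - 9906) = sqrt(-13 - 9906) = sqrt(-9919) = I*sqrt(9919)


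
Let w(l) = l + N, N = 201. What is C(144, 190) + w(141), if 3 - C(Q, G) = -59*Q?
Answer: 8841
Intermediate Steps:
C(Q, G) = 3 + 59*Q (C(Q, G) = 3 - (-59)*Q = 3 + 59*Q)
w(l) = 201 + l (w(l) = l + 201 = 201 + l)
C(144, 190) + w(141) = (3 + 59*144) + (201 + 141) = (3 + 8496) + 342 = 8499 + 342 = 8841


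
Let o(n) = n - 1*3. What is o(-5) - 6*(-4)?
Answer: 16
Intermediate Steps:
o(n) = -3 + n (o(n) = n - 3 = -3 + n)
o(-5) - 6*(-4) = (-3 - 5) - 6*(-4) = -8 + 24 = 16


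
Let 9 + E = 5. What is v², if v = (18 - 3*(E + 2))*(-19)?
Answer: 207936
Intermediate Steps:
E = -4 (E = -9 + 5 = -4)
v = -456 (v = (18 - 3*(-4 + 2))*(-19) = (18 - 3*(-2))*(-19) = (18 + 6)*(-19) = 24*(-19) = -456)
v² = (-456)² = 207936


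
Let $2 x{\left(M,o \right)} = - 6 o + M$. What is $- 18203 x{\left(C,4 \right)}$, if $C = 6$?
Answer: $163827$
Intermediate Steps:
$x{\left(M,o \right)} = \frac{M}{2} - 3 o$ ($x{\left(M,o \right)} = \frac{- 6 o + M}{2} = \frac{M - 6 o}{2} = \frac{M}{2} - 3 o$)
$- 18203 x{\left(C,4 \right)} = - 18203 \left(\frac{1}{2} \cdot 6 - 12\right) = - 18203 \left(3 - 12\right) = \left(-18203\right) \left(-9\right) = 163827$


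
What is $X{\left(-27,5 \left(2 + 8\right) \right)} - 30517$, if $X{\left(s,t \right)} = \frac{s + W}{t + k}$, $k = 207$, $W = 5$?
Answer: $- \frac{7842891}{257} \approx -30517.0$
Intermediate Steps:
$X{\left(s,t \right)} = \frac{5 + s}{207 + t}$ ($X{\left(s,t \right)} = \frac{s + 5}{t + 207} = \frac{5 + s}{207 + t}$)
$X{\left(-27,5 \left(2 + 8\right) \right)} - 30517 = \frac{5 - 27}{207 + 5 \left(2 + 8\right)} - 30517 = \frac{1}{207 + 5 \cdot 10} \left(-22\right) - 30517 = \frac{1}{207 + 50} \left(-22\right) - 30517 = \frac{1}{257} \left(-22\right) - 30517 = - \frac{22}{257} - 30517 = - \frac{7842891}{257}$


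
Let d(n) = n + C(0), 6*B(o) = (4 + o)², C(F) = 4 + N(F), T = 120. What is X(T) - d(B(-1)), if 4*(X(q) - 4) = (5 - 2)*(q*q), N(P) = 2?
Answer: 21593/2 ≈ 10797.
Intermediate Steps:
C(F) = 6 (C(F) = 4 + 2 = 6)
B(o) = (4 + o)²/6
X(q) = 4 + 3*q²/4 (X(q) = 4 + ((5 - 2)*(q*q))/4 = 4 + (3*q²)/4 = 4 + 3*q²/4)
d(n) = 6 + n (d(n) = n + 6 = 6 + n)
X(T) - d(B(-1)) = (4 + (¾)*120²) - (6 + (4 - 1)²/6) = (4 + (¾)*14400) - (6 + (⅙)*3²) = (4 + 10800) - (6 + (⅙)*9) = 10804 - (6 + 3/2) = 10804 - 1*15/2 = 10804 - 15/2 = 21593/2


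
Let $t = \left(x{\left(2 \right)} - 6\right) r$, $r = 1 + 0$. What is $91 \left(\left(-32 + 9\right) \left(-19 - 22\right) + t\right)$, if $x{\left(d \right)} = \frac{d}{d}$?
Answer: $85358$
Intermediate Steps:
$x{\left(d \right)} = 1$
$r = 1$
$t = -5$ ($t = \left(1 - 6\right) 1 = \left(-5\right) 1 = -5$)
$91 \left(\left(-32 + 9\right) \left(-19 - 22\right) + t\right) = 91 \left(\left(-32 + 9\right) \left(-19 - 22\right) - 5\right) = 91 \left(\left(-23\right) \left(-41\right) - 5\right) = 91 \left(943 - 5\right) = 91 \cdot 938 = 85358$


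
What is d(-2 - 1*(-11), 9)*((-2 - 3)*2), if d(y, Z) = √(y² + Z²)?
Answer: -90*√2 ≈ -127.28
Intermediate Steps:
d(y, Z) = √(Z² + y²)
d(-2 - 1*(-11), 9)*((-2 - 3)*2) = √(9² + (-2 - 1*(-11))²)*((-2 - 3)*2) = √(81 + (-2 + 11)²)*(-5*2) = √(81 + 9²)*(-10) = √(81 + 81)*(-10) = √162*(-10) = (9*√2)*(-10) = -90*√2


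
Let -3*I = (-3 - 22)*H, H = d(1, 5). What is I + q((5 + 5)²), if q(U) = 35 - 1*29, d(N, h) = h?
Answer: 143/3 ≈ 47.667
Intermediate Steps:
H = 5
q(U) = 6 (q(U) = 35 - 29 = 6)
I = 125/3 (I = -(-3 - 22)*5/3 = -(-25)*5/3 = -⅓*(-125) = 125/3 ≈ 41.667)
I + q((5 + 5)²) = 125/3 + 6 = 143/3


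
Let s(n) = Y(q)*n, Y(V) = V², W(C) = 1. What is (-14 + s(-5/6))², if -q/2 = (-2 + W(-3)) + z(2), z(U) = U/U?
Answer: 196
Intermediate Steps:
z(U) = 1
q = 0 (q = -2*((-2 + 1) + 1) = -2*(-1 + 1) = -2*0 = 0)
s(n) = 0 (s(n) = 0²*n = 0*n = 0)
(-14 + s(-5/6))² = (-14 + 0)² = (-14)² = 196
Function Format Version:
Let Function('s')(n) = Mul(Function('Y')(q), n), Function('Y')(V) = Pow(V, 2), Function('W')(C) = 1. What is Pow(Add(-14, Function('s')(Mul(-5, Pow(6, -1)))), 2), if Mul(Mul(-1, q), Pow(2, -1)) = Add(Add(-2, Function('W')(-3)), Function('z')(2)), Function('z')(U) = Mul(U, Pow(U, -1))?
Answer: 196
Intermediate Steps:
Function('z')(U) = 1
q = 0 (q = Mul(-2, Add(Add(-2, 1), 1)) = Mul(-2, Add(-1, 1)) = Mul(-2, 0) = 0)
Function('s')(n) = 0 (Function('s')(n) = Mul(Pow(0, 2), n) = Mul(0, n) = 0)
Pow(Add(-14, Function('s')(Mul(-5, Pow(6, -1)))), 2) = Pow(Add(-14, 0), 2) = Pow(-14, 2) = 196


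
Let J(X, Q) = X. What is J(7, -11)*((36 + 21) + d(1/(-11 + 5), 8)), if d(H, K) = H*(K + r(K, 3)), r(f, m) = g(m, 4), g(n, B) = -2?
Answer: 392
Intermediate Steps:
r(f, m) = -2
d(H, K) = H*(-2 + K) (d(H, K) = H*(K - 2) = H*(-2 + K))
J(7, -11)*((36 + 21) + d(1/(-11 + 5), 8)) = 7*((36 + 21) + (-2 + 8)/(-11 + 5)) = 7*(57 + 6/(-6)) = 7*(57 - 1/6*6) = 7*(57 - 1) = 7*56 = 392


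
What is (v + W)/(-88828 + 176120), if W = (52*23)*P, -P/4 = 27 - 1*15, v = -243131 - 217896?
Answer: -518435/87292 ≈ -5.9391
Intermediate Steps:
v = -461027
P = -48 (P = -4*(27 - 1*15) = -4*(27 - 15) = -4*12 = -48)
W = -57408 (W = (52*23)*(-48) = 1196*(-48) = -57408)
(v + W)/(-88828 + 176120) = (-461027 - 57408)/(-88828 + 176120) = -518435/87292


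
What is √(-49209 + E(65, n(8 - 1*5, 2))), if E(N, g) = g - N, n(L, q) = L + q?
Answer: I*√49269 ≈ 221.97*I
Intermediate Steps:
√(-49209 + E(65, n(8 - 1*5, 2))) = √(-49209 + (((8 - 1*5) + 2) - 1*65)) = √(-49209 + (((8 - 5) + 2) - 65)) = √(-49209 + ((3 + 2) - 65)) = √(-49209 + (5 - 65)) = √(-49209 - 60) = √(-49269) = I*√49269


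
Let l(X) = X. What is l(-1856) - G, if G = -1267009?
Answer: 1265153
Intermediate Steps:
l(-1856) - G = -1856 - 1*(-1267009) = -1856 + 1267009 = 1265153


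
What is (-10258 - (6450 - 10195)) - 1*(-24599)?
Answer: 18086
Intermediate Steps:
(-10258 - (6450 - 10195)) - 1*(-24599) = (-10258 - 1*(-3745)) + 24599 = (-10258 + 3745) + 24599 = -6513 + 24599 = 18086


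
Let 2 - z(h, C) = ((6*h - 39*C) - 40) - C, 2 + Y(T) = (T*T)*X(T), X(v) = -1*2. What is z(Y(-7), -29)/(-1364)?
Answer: 259/682 ≈ 0.37977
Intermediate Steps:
X(v) = -2
Y(T) = -2 - 2*T² (Y(T) = -2 + (T*T)*(-2) = -2 + T²*(-2) = -2 - 2*T²)
z(h, C) = 42 - 6*h + 40*C (z(h, C) = 2 - (((6*h - 39*C) - 40) - C) = 2 - (((-39*C + 6*h) - 40) - C) = 2 - ((-40 - 39*C + 6*h) - C) = 2 - (-40 - 40*C + 6*h) = 2 + (40 - 6*h + 40*C) = 42 - 6*h + 40*C)
z(Y(-7), -29)/(-1364) = (42 - 6*(-2 - 2*(-7)²) + 40*(-29))/(-1364) = (42 - 6*(-2 - 2*49) - 1160)*(-1/1364) = (42 - 6*(-2 - 98) - 1160)*(-1/1364) = (42 - 6*(-100) - 1160)*(-1/1364) = (42 + 600 - 1160)*(-1/1364) = -518*(-1/1364) = 259/682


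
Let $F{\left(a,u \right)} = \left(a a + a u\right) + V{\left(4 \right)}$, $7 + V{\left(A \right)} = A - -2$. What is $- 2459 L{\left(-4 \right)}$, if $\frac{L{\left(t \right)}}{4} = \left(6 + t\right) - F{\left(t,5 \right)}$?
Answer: $-68852$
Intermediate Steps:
$V{\left(A \right)} = -5 + A$ ($V{\left(A \right)} = -7 + \left(A - -2\right) = -7 + \left(A + 2\right) = -7 + \left(2 + A\right) = -5 + A$)
$F{\left(a,u \right)} = -1 + a^{2} + a u$ ($F{\left(a,u \right)} = \left(a a + a u\right) + \left(-5 + 4\right) = \left(a^{2} + a u\right) - 1 = -1 + a^{2} + a u$)
$L{\left(t \right)} = 28 - 16 t - 4 t^{2}$ ($L{\left(t \right)} = 4 \left(\left(6 + t\right) - \left(-1 + t^{2} + t 5\right)\right) = 4 \left(\left(6 + t\right) - \left(-1 + t^{2} + 5 t\right)\right) = 4 \left(7 - t^{2} - 4 t\right) = 28 - 16 t - 4 t^{2}$)
$- 2459 L{\left(-4 \right)} = - 2459 \left(28 - -64 - 4 \left(-4\right)^{2}\right) = - 2459 \left(28 + 64 - 64\right) = \left(-2459\right) 28 = -68852$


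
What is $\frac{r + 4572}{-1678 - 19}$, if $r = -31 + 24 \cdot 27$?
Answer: $- \frac{5189}{1697} \approx -3.0577$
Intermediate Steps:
$r = 617$ ($r = -31 + 648 = 617$)
$\frac{r + 4572}{-1678 - 19} = \frac{617 + 4572}{-1678 - 19} = \frac{5189}{-1697} = 5189 \left(- \frac{1}{1697}\right) = - \frac{5189}{1697}$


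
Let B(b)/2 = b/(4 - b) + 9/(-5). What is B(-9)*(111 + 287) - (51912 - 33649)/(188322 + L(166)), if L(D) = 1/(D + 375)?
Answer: -13138556059651/6622343195 ≈ -1984.0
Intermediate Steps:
L(D) = 1/(375 + D)
B(b) = -18/5 + 2*b/(4 - b) (B(b) = 2*(b/(4 - b) + 9/(-5)) = 2*(b/(4 - b) + 9*(-⅕)) = 2*(b/(4 - b) - 9/5) = 2*(-9/5 + b/(4 - b)) = -18/5 + 2*b/(4 - b))
B(-9)*(111 + 287) - (51912 - 33649)/(188322 + L(166)) = (4*(18 - 7*(-9))/(5*(-4 - 9)))*(111 + 287) - (51912 - 33649)/(188322 + 1/(375 + 166)) = ((⅘)*(18 + 63)/(-13))*398 - 18263/(188322 + 1/541) = ((⅘)*(-1/13)*81)*398 - 18263/(188322 + 1/541) = -324/65*398 - 18263/101882203/541 = -128952/65 - 18263*541/101882203 = -128952/65 - 1*9880283/101882203 = -128952/65 - 9880283/101882203 = -13138556059651/6622343195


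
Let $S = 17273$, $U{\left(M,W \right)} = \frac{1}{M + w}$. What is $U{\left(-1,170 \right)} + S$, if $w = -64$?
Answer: $\frac{1122744}{65} \approx 17273.0$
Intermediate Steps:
$U{\left(M,W \right)} = \frac{1}{-64 + M}$ ($U{\left(M,W \right)} = \frac{1}{M - 64} = \frac{1}{-64 + M}$)
$U{\left(-1,170 \right)} + S = \frac{1}{-64 - 1} + 17273 = \frac{1}{-65} + 17273 = - \frac{1}{65} + 17273 = \frac{1122744}{65}$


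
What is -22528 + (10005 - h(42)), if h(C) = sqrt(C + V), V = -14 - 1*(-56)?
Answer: -12523 - 2*sqrt(21) ≈ -12532.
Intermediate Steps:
V = 42 (V = -14 + 56 = 42)
h(C) = sqrt(42 + C) (h(C) = sqrt(C + 42) = sqrt(42 + C))
-22528 + (10005 - h(42)) = -22528 + (10005 - sqrt(42 + 42)) = -22528 + (10005 - sqrt(84)) = -22528 + (10005 - 2*sqrt(21)) = -12523 - 2*sqrt(21)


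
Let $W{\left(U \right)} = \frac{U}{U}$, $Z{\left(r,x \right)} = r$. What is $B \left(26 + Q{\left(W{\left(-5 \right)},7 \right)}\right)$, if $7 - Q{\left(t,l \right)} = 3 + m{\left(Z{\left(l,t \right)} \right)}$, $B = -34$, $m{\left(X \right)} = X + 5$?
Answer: $-612$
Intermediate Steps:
$W{\left(U \right)} = 1$
$m{\left(X \right)} = 5 + X$
$Q{\left(t,l \right)} = -1 - l$ ($Q{\left(t,l \right)} = 7 - \left(3 + \left(5 + l\right)\right) = 7 - \left(8 + l\right) = -1 - l$)
$B \left(26 + Q{\left(W{\left(-5 \right)},7 \right)}\right) = - 34 \left(26 - 8\right) = \left(-34\right) 18 = -612$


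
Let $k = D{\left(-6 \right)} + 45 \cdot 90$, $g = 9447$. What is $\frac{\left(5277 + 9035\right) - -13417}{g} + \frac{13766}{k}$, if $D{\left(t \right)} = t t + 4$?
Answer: $\frac{40576502}{6439705} \approx 6.301$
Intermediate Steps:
$D{\left(t \right)} = 4 + t^{2}$ ($D{\left(t \right)} = t^{2} + 4 = 4 + t^{2}$)
$k = 4090$ ($k = \left(4 + \left(-6\right)^{2}\right) + 45 \cdot 90 = \left(4 + 36\right) + 4050 = 40 + 4050 = 4090$)
$\frac{\left(5277 + 9035\right) - -13417}{g} + \frac{13766}{k} = \frac{\left(5277 + 9035\right) - -13417}{9447} + \frac{13766}{4090} = \left(14312 + 13417\right) \frac{1}{9447} + 13766 \cdot \frac{1}{4090} = 27729 \cdot \frac{1}{9447} + \frac{6883}{2045} = \frac{9243}{3149} + \frac{6883}{2045} = \frac{40576502}{6439705}$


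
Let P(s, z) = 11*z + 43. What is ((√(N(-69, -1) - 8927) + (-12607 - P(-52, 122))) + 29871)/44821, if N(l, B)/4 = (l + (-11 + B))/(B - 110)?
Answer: 15879/44821 + I*√12217067/1658377 ≈ 0.35428 + 0.0021077*I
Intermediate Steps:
N(l, B) = 4*(-11 + B + l)/(-110 + B) (N(l, B) = 4*((l + (-11 + B))/(B - 110)) = 4*((-11 + B + l)/(-110 + B)) = 4*(-11 + B + l)/(-110 + B))
P(s, z) = 43 + 11*z
((√(N(-69, -1) - 8927) + (-12607 - P(-52, 122))) + 29871)/44821 = ((√(4*(-11 - 1 - 69)/(-110 - 1) - 8927) + (-12607 - (43 + 11*122))) + 29871)/44821 = ((√(4*(-81)/(-111) - 8927) + (-12607 - (43 + 1342))) + 29871)*(1/44821) = ((√(4*(-1/111)*(-81) - 8927) + (-12607 - 1*1385)) + 29871)*(1/44821) = ((√(108/37 - 8927) + (-12607 - 1385)) + 29871)*(1/44821) = ((√(-330191/37) - 13992) + 29871)*(1/44821) = ((I*√12217067/37 - 13992) + 29871)*(1/44821) = ((-13992 + I*√12217067/37) + 29871)*(1/44821) = (15879 + I*√12217067/37)*(1/44821) = 15879/44821 + I*√12217067/1658377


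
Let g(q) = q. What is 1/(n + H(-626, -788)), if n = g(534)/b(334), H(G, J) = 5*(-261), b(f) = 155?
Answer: -155/201741 ≈ -0.00076831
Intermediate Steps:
H(G, J) = -1305
n = 534/155 ≈ 3.4452
1/(n + H(-626, -788)) = 1/(534/155 - 1305) = 1/(-201741/155) = -155/201741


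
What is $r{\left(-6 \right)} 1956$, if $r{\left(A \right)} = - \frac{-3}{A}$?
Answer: $-978$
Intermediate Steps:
$r{\left(A \right)} = \frac{3}{A}$
$r{\left(-6 \right)} 1956 = \frac{3}{-6} \cdot 1956 = 3 \left(- \frac{1}{6}\right) 1956 = \left(- \frac{1}{2}\right) 1956 = -978$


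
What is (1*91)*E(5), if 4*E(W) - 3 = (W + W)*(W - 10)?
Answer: -4277/4 ≈ -1069.3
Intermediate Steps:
E(W) = ¾ + W*(-10 + W)/2 (E(W) = ¾ + ((W + W)*(W - 10))/4 = ¾ + ((2*W)*(-10 + W))/4 = ¾ + (2*W*(-10 + W))/4 = ¾ + W*(-10 + W)/2)
(1*91)*E(5) = (1*91)*(¾ + (½)*5² - 5*5) = 91*(¾ + (½)*25 - 25) = 91*(¾ + 25/2 - 25) = 91*(-47/4) = -4277/4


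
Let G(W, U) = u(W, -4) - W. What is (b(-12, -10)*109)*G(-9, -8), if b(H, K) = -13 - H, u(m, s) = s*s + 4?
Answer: -3161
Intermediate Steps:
u(m, s) = 4 + s² (u(m, s) = s² + 4 = 4 + s²)
G(W, U) = 20 - W (G(W, U) = (4 + (-4)²) - W = (4 + 16) - W = 20 - W)
(b(-12, -10)*109)*G(-9, -8) = ((-13 - 1*(-12))*109)*(20 - 1*(-9)) = ((-13 + 12)*109)*(20 + 9) = -1*109*29 = -109*29 = -3161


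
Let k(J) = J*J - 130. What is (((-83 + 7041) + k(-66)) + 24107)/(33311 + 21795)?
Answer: 35291/55106 ≈ 0.64042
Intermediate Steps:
k(J) = -130 + J² (k(J) = J² - 130 = -130 + J²)
(((-83 + 7041) + k(-66)) + 24107)/(33311 + 21795) = (((-83 + 7041) + (-130 + (-66)²)) + 24107)/(33311 + 21795) = ((6958 + (-130 + 4356)) + 24107)/55106 = ((6958 + 4226) + 24107)*(1/55106) = (11184 + 24107)*(1/55106) = 35291*(1/55106) = 35291/55106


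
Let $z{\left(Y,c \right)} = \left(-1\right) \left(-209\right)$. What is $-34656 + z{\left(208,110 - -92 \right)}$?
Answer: $-34447$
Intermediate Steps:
$z{\left(Y,c \right)} = 209$
$-34656 + z{\left(208,110 - -92 \right)} = -34656 + 209 = -34447$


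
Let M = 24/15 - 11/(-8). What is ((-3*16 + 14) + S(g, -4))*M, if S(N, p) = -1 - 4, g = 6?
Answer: -4641/40 ≈ -116.03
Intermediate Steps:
S(N, p) = -5
M = 119/40 (M = 24*(1/15) - 11*(-⅛) = 8/5 + 11/8 = 119/40 ≈ 2.9750)
((-3*16 + 14) + S(g, -4))*M = ((-3*16 + 14) - 5)*(119/40) = ((-48 + 14) - 5)*(119/40) = (-34 - 5)*(119/40) = -39*119/40 = -4641/40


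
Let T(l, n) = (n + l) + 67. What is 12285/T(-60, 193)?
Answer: 2457/40 ≈ 61.425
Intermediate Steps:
T(l, n) = 67 + l + n (T(l, n) = (l + n) + 67 = 67 + l + n)
12285/T(-60, 193) = 12285/(67 - 60 + 193) = 12285/200 = 12285*(1/200) = 2457/40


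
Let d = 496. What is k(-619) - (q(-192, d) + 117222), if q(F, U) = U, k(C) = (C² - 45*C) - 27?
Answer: 293271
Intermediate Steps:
k(C) = -27 + C² - 45*C
k(-619) - (q(-192, d) + 117222) = (-27 + (-619)² - 45*(-619)) - (496 + 117222) = (-27 + 383161 + 27855) - 1*117718 = 410989 - 117718 = 293271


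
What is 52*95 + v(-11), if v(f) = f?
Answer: 4929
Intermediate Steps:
52*95 + v(-11) = 52*95 - 11 = 4940 - 11 = 4929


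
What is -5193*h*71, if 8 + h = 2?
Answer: 2212218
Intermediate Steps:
h = -6 (h = -8 + 2 = -6)
-5193*h*71 = -(-31158)*71 = -5193*(-426) = 2212218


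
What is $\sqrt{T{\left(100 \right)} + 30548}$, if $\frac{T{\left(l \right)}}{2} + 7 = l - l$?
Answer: $\sqrt{30534} \approx 174.74$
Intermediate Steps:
$T{\left(l \right)} = -14$ ($T{\left(l \right)} = -14 + 2 \left(l - l\right) = -14 + 2 \cdot 0 = -14 + 0 = -14$)
$\sqrt{T{\left(100 \right)} + 30548} = \sqrt{-14 + 30548} = \sqrt{30534}$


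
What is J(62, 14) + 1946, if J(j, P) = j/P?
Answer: 13653/7 ≈ 1950.4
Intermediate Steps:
J(62, 14) + 1946 = 62/14 + 1946 = 62*(1/14) + 1946 = 31/7 + 1946 = 13653/7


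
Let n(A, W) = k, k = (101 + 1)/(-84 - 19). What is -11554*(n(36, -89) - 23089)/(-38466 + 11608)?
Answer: -13739260013/1383187 ≈ -9933.0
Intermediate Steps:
k = -102/103 (k = 102/(-103) = 102*(-1/103) = -102/103 ≈ -0.99029)
n(A, W) = -102/103
-11554*(n(36, -89) - 23089)/(-38466 + 11608) = -11554*(-102/103 - 23089)/(-38466 + 11608) = -11554/((-26858/(-2378269/103))) = -11554/((-26858*(-103/2378269))) = -11554/2766374/2378269 = -11554*2378269/2766374 = -13739260013/1383187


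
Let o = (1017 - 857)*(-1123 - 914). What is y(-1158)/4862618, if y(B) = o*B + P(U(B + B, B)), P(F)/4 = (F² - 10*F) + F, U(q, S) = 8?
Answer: 188707664/2431309 ≈ 77.616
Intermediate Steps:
o = -325920 (o = 160*(-2037) = -325920)
P(F) = -36*F + 4*F² (P(F) = 4*((F² - 10*F) + F) = 4*(F² - 9*F) = -36*F + 4*F²)
y(B) = -32 - 325920*B (y(B) = -325920*B + 4*8*(-9 + 8) = -325920*B + 4*8*(-1) = -325920*B - 32 = -32 - 325920*B)
y(-1158)/4862618 = (-32 - 325920*(-1158))/4862618 = (-32 + 377415360)*(1/4862618) = 377415328*(1/4862618) = 188707664/2431309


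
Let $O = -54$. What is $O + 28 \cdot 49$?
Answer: $1318$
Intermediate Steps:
$O + 28 \cdot 49 = -54 + 28 \cdot 49 = -54 + 1372 = 1318$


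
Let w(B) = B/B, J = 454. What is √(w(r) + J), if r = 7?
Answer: √455 ≈ 21.331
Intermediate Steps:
w(B) = 1
√(w(r) + J) = √(1 + 454) = √455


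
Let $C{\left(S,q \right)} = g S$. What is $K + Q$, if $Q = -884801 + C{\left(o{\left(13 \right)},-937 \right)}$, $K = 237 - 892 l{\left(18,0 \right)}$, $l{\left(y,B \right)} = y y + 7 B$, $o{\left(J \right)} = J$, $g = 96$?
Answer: $-1172324$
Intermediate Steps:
$l{\left(y,B \right)} = y^{2} + 7 B$
$C{\left(S,q \right)} = 96 S$
$K = -288771$ ($K = 237 - 892 \left(18^{2} + 7 \cdot 0\right) = 237 - 892 \left(324 + 0\right) = 237 - 289008 = -288771$)
$Q = -883553$ ($Q = -884801 + 96 \cdot 13 = -884801 + 1248 = -883553$)
$K + Q = -288771 - 883553 = -1172324$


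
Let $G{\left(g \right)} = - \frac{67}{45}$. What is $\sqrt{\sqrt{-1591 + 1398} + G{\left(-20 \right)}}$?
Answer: $\frac{\sqrt{-335 + 225 i \sqrt{193}}}{15} \approx 2.4983 + 2.7804 i$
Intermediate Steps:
$G{\left(g \right)} = - \frac{67}{45}$ ($G{\left(g \right)} = \left(-67\right) \frac{1}{45} = - \frac{67}{45}$)
$\sqrt{\sqrt{-1591 + 1398} + G{\left(-20 \right)}} = \sqrt{\sqrt{-1591 + 1398} - \frac{67}{45}} = \sqrt{\sqrt{-193} - \frac{67}{45}} = \sqrt{i \sqrt{193} - \frac{67}{45}} = \sqrt{- \frac{67}{45} + i \sqrt{193}}$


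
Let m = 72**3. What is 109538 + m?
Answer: 482786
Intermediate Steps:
m = 373248
109538 + m = 109538 + 373248 = 482786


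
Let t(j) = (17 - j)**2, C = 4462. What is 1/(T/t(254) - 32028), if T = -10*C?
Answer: -56169/1799025352 ≈ -3.1222e-5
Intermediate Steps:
T = -44620 (T = -10*4462 = -44620)
1/(T/t(254) - 32028) = 1/(-44620/(-17 + 254)**2 - 32028) = 1/(-44620/(237**2) - 32028) = 1/(-44620/56169 - 32028) = 1/(-1799025352/56169) = -56169/1799025352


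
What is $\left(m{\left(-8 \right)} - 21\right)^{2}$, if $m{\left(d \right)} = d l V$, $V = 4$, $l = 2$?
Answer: $7225$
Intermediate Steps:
$m{\left(d \right)} = 8 d$ ($m{\left(d \right)} = d 2 \cdot 4 = 2 d 4 = 8 d$)
$\left(m{\left(-8 \right)} - 21\right)^{2} = \left(8 \left(-8\right) - 21\right)^{2} = \left(-64 - 21\right)^{2} = \left(-85\right)^{2} = 7225$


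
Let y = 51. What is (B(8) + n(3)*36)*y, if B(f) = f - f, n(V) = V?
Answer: 5508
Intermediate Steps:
B(f) = 0
(B(8) + n(3)*36)*y = (0 + 3*36)*51 = (0 + 108)*51 = 108*51 = 5508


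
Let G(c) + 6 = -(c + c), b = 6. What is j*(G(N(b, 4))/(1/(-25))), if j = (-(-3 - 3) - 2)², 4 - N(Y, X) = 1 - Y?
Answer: 9600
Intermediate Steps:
N(Y, X) = 3 + Y (N(Y, X) = 4 - (1 - Y) = 4 + (-1 + Y) = 3 + Y)
j = 16 (j = (-1*(-6) - 2)² = (6 - 2)² = 4² = 16)
G(c) = -6 - 2*c (G(c) = -6 - (c + c) = -6 - 2*c)
j*(G(N(b, 4))/(1/(-25))) = 16*((-6 - 2*(3 + 6))/(1/(-25))) = 16*((-6 - 2*9)/(-1/25)) = 16*((-6 - 18)*(-25)) = 16*(-24*(-25)) = 16*600 = 9600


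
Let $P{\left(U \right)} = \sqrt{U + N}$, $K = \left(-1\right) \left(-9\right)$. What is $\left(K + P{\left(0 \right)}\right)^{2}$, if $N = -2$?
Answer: $\left(9 + i \sqrt{2}\right)^{2} \approx 79.0 + 25.456 i$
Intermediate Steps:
$K = 9$
$P{\left(U \right)} = \sqrt{-2 + U}$ ($P{\left(U \right)} = \sqrt{U - 2} = \sqrt{-2 + U}$)
$\left(K + P{\left(0 \right)}\right)^{2} = \left(9 + \sqrt{-2 + 0}\right)^{2} = \left(9 + \sqrt{-2}\right)^{2} = \left(9 + i \sqrt{2}\right)^{2}$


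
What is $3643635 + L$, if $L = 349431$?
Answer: $3993066$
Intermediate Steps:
$3643635 + L = 3643635 + 349431 = 3993066$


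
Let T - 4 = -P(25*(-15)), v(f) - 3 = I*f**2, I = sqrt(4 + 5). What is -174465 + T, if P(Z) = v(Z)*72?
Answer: -30549677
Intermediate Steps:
I = 3 (I = sqrt(9) = 3)
v(f) = 3 + 3*f**2
P(Z) = 216 + 216*Z**2 (P(Z) = (3 + 3*Z**2)*72 = 216 + 216*Z**2)
T = -30375212 (T = 4 - (216 + 216*(25*(-15))**2) = 4 - (216 + 216*(-375)**2) = 4 - (216 + 216*140625) = 4 - (216 + 30375000) = 4 - 1*30375216 = 4 - 30375216 = -30375212)
-174465 + T = -174465 - 30375212 = -30549677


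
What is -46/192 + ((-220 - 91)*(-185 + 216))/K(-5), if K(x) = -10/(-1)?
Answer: -462883/480 ≈ -964.34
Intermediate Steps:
K(x) = 10 (K(x) = -10*(-1) = 10)
-46/192 + ((-220 - 91)*(-185 + 216))/K(-5) = -46/192 + ((-220 - 91)*(-185 + 216))/10 = -46*1/192 - 311*31*(⅒) = -23/96 - 9641*⅒ = -23/96 - 9641/10 = -462883/480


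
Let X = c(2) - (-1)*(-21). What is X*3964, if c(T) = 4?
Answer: -67388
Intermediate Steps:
X = -17 (X = 4 - (-1)*(-21) = 4 - 1*21 = 4 - 21 = -17)
X*3964 = -17*3964 = -67388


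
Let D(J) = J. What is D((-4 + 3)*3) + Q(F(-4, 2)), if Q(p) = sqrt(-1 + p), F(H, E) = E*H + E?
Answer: -3 + I*sqrt(7) ≈ -3.0 + 2.6458*I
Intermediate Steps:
F(H, E) = E + E*H
D((-4 + 3)*3) + Q(F(-4, 2)) = (-4 + 3)*3 + sqrt(-1 + 2*(1 - 4)) = -1*3 + sqrt(-1 + 2*(-3)) = -3 + sqrt(-1 - 6) = -3 + sqrt(-7) = -3 + I*sqrt(7)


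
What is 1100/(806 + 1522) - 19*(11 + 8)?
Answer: -209827/582 ≈ -360.53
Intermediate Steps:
1100/(806 + 1522) - 19*(11 + 8) = 1100/2328 - 19*19 = (1/2328)*1100 - 361 = 275/582 - 361 = -209827/582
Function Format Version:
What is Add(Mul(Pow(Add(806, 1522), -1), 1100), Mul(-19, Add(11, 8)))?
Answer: Rational(-209827, 582) ≈ -360.53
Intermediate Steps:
Add(Mul(Pow(Add(806, 1522), -1), 1100), Mul(-19, Add(11, 8))) = Add(Mul(Pow(2328, -1), 1100), Mul(-19, 19)) = Add(Mul(Rational(1, 2328), 1100), -361) = Add(Rational(275, 582), -361) = Rational(-209827, 582)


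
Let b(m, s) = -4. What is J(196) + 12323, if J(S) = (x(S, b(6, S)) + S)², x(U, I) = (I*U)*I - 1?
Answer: 11107884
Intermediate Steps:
x(U, I) = -1 + U*I² (x(U, I) = U*I² - 1 = -1 + U*I²)
J(S) = (-1 + 17*S)² (J(S) = ((-1 + S*(-4)²) + S)² = ((-1 + S*16) + S)² = ((-1 + 16*S) + S)² = (-1 + 17*S)²)
J(196) + 12323 = (-1 + 17*196)² + 12323 = (-1 + 3332)² + 12323 = 3331² + 12323 = 11095561 + 12323 = 11107884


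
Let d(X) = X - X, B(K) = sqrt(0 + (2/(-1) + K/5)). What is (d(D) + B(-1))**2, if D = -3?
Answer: -11/5 ≈ -2.2000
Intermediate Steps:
B(K) = sqrt(-2 + K/5) (B(K) = sqrt(0 + (2*(-1) + K*(1/5))) = sqrt(0 + (-2 + K/5)) = sqrt(-2 + K/5))
d(X) = 0
(d(D) + B(-1))**2 = (0 + sqrt(-50 + 5*(-1))/5)**2 = (0 + sqrt(-50 - 5)/5)**2 = (0 + sqrt(-55)/5)**2 = (0 + (I*sqrt(55))/5)**2 = (0 + I*sqrt(55)/5)**2 = (I*sqrt(55)/5)**2 = -11/5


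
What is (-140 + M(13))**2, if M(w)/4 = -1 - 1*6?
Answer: 28224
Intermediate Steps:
M(w) = -28 (M(w) = 4*(-1 - 1*6) = 4*(-1 - 6) = 4*(-7) = -28)
(-140 + M(13))**2 = (-140 - 28)**2 = (-168)**2 = 28224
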